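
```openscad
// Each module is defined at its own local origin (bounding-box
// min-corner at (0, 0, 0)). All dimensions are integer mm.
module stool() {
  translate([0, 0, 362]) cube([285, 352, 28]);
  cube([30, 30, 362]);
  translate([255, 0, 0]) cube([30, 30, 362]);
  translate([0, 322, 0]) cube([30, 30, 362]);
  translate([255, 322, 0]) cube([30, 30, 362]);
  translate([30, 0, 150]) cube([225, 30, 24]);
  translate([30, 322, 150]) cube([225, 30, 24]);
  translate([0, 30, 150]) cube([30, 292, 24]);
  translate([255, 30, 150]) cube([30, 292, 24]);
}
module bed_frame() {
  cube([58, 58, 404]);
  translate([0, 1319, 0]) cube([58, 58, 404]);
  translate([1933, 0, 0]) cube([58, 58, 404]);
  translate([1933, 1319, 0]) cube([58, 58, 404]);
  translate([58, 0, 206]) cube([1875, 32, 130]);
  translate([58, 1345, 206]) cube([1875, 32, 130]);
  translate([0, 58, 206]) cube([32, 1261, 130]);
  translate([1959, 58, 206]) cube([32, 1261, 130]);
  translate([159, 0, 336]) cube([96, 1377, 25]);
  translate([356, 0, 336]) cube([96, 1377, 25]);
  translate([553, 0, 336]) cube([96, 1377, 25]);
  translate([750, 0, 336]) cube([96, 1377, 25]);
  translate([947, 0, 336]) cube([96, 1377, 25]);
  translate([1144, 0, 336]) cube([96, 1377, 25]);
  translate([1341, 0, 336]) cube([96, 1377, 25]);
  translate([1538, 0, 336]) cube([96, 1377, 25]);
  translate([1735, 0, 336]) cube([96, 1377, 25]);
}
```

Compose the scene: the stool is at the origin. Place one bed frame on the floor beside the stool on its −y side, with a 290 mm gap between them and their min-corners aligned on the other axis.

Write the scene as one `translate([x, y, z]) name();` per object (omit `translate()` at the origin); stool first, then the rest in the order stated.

stool();
translate([0, -1667, 0]) bed_frame();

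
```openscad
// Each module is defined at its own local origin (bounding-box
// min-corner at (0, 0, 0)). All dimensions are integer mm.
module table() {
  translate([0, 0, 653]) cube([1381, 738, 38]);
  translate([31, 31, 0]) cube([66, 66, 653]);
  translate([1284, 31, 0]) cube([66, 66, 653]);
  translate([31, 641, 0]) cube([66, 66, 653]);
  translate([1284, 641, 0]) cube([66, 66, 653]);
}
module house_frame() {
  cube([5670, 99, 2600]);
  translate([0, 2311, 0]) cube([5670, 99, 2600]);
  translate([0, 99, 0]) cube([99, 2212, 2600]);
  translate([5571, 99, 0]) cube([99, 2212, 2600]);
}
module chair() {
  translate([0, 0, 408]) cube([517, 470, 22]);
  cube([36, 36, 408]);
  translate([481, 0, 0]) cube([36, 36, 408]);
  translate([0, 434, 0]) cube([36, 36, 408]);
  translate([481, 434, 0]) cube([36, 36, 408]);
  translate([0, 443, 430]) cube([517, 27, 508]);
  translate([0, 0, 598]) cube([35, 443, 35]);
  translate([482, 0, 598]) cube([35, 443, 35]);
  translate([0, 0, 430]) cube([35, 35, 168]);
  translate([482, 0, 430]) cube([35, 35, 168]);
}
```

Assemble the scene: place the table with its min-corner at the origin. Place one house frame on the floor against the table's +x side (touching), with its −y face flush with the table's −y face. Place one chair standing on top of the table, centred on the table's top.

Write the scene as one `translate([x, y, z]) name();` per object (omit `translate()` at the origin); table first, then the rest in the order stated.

table();
translate([1381, 0, 0]) house_frame();
translate([432, 134, 691]) chair();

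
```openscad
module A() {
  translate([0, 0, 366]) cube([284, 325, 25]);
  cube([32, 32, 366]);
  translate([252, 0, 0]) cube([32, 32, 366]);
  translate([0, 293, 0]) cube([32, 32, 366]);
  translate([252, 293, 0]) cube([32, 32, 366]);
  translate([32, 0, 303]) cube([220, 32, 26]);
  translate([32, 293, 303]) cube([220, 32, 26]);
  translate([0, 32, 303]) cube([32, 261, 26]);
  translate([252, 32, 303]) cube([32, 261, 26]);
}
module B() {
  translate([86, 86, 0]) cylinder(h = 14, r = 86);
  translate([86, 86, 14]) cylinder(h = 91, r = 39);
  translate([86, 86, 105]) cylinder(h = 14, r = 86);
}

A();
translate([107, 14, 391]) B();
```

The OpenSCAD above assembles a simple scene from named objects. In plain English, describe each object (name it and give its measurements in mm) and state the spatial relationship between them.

A is a simple wooden stool: a rectangular seat 284 mm (x) by 325 mm (y), 25 mm thick, top face at z = 391 mm, on four square legs, each 32×32 mm in cross-section. The legs rest on z = 0, each flush with a corner of the seat. Four stretchers, 32 mm wide and 26 mm tall, connect adjacent legs with their undersides at z = 303 mm, each running between the inner faces of the legs it joins and aligned with the legs' outer faces on the other axis.

B is a spool: two coaxial disc flanges of radius 86 mm and thickness 14 mm, joined by a core cylinder of radius 39 mm and height 91 mm. The lower flange rests on z = 0 and the three cylinders share a vertical axis.

The spool is on top of the stool.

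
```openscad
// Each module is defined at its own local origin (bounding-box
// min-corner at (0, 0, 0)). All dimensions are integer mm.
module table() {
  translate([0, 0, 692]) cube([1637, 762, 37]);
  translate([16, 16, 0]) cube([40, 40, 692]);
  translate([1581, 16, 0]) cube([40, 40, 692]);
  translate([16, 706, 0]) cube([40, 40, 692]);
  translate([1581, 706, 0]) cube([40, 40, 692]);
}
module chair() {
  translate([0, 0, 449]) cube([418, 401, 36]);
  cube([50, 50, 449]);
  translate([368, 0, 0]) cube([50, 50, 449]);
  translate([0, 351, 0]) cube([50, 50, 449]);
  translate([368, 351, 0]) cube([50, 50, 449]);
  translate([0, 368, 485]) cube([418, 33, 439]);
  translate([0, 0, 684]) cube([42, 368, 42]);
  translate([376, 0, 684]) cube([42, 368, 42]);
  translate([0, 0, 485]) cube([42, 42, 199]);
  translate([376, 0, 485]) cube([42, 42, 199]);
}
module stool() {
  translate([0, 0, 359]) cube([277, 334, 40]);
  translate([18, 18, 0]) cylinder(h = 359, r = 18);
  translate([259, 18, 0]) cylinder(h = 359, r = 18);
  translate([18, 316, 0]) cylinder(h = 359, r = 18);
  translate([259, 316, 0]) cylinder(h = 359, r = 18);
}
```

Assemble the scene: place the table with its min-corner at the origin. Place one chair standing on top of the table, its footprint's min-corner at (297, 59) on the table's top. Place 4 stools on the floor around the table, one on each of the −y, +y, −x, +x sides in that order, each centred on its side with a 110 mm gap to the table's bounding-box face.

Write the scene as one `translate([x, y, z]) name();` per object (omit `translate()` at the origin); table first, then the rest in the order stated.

table();
translate([297, 59, 729]) chair();
translate([680, -444, 0]) stool();
translate([680, 872, 0]) stool();
translate([-387, 214, 0]) stool();
translate([1747, 214, 0]) stool();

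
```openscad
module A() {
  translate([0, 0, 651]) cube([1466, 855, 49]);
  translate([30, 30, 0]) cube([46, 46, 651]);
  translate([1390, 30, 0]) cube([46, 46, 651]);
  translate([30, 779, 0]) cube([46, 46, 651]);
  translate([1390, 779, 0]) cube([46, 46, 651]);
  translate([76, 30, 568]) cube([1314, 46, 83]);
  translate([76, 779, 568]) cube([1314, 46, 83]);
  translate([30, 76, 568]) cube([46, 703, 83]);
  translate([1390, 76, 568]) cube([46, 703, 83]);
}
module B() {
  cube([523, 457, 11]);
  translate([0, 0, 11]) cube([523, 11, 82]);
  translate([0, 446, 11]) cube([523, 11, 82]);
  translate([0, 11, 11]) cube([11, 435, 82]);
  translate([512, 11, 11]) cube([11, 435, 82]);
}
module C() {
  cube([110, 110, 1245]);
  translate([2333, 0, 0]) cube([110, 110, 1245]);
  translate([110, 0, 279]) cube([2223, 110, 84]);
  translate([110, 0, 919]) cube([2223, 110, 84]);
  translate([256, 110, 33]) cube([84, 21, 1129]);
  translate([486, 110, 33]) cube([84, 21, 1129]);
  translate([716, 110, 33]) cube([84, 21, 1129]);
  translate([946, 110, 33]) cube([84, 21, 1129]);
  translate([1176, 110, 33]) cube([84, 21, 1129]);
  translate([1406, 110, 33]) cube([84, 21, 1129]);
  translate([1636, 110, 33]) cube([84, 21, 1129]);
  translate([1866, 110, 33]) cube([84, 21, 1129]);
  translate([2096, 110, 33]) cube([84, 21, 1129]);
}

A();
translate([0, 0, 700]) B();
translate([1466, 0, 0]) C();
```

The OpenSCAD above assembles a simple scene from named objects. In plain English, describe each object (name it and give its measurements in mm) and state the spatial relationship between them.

A is a rectangular dining table. The top is 1466×855×49 mm with its upper surface at z = 700 mm. It stands on four 46×46 mm square legs, each inset 30 mm from the nearest pair of top edges, running from the floor to the underside of the top. Four apron rails, 46 mm thick and 83 mm tall, run between adjacent legs with their top edges flush with the underside of the top and their outer faces flush with the legs' outer faces.

B is an open storage box with external size 523×457×93 mm and wall thickness 11 mm (the base is also 11 mm thick). The base covers the whole footprint; the four walls stand on the base, with the y-facing walls full-width and the x-facing walls fitting between their inner faces.

C is a fence section. Two 110×110 mm posts, 1245 mm tall, stand on the floor with a clear span of 2223 mm between their inner faces. Two horizontal rails of 110×84 mm section span the gap between the posts with their undersides at z = 279 mm and z = 919 mm, flush with the posts' −y face. 9 pickets, each 84 mm wide, 21 mm thick and 1129 mm tall, are fixed to the +y face of the rails with their bottoms at z = 33 mm, evenly spaced across the span with equal gaps (rounded down to the nearest mm) at the −x end and between each pair — any rounding remainder accumulates at the +x end.

The open box is on top of the table. The fence section is against the table's +x side, with their −y faces flush.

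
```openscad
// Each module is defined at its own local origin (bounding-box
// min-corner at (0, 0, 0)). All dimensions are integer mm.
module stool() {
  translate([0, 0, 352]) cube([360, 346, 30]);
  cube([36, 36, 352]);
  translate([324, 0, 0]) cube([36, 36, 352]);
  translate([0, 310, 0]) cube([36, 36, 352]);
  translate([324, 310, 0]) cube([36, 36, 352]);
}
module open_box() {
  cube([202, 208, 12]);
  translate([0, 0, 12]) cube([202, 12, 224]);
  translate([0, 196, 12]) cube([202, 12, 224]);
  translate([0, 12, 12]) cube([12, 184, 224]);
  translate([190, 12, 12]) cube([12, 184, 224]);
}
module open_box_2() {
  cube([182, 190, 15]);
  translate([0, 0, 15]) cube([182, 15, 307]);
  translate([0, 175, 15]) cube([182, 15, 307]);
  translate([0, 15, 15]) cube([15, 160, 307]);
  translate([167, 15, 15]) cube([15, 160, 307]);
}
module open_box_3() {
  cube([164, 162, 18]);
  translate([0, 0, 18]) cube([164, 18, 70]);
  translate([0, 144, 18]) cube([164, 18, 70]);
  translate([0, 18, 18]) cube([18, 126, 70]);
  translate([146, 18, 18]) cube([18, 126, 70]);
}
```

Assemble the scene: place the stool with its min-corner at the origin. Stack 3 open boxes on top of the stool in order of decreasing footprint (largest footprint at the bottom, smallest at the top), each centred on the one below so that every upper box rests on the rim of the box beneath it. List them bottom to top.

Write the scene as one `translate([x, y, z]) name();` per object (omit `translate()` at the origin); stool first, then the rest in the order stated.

stool();
translate([79, 69, 382]) open_box();
translate([89, 78, 618]) open_box_2();
translate([98, 92, 940]) open_box_3();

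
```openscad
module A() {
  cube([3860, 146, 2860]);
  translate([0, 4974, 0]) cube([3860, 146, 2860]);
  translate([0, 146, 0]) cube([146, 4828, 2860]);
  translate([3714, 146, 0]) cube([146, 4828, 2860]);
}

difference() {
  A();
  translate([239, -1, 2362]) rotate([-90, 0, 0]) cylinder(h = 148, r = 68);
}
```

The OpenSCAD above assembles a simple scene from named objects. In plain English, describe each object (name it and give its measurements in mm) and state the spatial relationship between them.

A is a box-shaped house frame (walls only): outside footprint 3860×5120 mm, wall height 2860 mm, wall thickness 146 mm. The two y-facing walls run the full x-width; the two x-facing walls fit between the inner faces of the y-facing walls.

The house frame has a circular hole of radius 68 mm through its front wall, centred at (x = 239, z = 2362).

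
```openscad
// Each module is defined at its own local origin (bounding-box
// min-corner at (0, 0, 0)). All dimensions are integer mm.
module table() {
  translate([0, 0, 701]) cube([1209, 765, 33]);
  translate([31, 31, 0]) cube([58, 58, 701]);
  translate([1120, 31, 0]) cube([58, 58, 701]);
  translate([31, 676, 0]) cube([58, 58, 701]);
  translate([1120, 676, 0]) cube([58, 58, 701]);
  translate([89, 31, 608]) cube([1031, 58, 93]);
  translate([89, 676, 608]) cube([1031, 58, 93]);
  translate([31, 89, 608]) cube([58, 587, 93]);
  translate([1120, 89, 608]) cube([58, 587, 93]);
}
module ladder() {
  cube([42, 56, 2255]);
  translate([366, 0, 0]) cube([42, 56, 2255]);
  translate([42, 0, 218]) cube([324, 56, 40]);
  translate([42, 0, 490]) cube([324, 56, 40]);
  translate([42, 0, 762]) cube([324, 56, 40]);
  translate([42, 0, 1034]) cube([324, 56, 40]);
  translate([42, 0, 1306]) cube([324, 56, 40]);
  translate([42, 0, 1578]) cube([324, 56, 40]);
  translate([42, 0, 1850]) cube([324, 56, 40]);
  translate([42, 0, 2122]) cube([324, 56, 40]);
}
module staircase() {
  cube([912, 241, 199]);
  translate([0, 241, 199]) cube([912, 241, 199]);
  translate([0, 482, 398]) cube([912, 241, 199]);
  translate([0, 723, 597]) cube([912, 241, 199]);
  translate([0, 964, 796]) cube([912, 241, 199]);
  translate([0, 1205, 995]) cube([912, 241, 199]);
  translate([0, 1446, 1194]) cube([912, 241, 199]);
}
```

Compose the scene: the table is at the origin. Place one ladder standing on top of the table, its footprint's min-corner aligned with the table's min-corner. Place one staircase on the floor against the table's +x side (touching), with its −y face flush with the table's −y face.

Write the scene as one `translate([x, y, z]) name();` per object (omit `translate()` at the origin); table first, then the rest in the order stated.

table();
translate([0, 0, 734]) ladder();
translate([1209, 0, 0]) staircase();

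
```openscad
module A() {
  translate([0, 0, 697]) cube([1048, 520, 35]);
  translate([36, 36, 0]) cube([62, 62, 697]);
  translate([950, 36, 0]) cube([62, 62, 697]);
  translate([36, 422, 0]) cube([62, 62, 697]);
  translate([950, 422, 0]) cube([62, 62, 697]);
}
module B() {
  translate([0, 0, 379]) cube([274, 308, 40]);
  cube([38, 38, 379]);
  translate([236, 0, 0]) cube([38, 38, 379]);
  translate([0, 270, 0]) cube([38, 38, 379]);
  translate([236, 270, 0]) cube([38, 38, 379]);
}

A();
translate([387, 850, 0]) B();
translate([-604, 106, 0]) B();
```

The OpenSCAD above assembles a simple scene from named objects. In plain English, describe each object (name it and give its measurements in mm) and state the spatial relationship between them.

A is a table with a 1048×520 mm rectangular top, 35 mm thick, top surface at z = 732 mm, supported by four 62×62 mm square legs, each inset 36 mm from the nearest pair of top edges, running from the floor.

B is a simple wooden stool: a rectangular seat 274 mm (x) by 308 mm (y), 40 mm thick, top face at z = 419 mm, on four square legs, each 38×38 mm in cross-section. The legs rest on z = 0, each flush with a corner of the seat.

Two stools sit around the table at the +y, −x sides.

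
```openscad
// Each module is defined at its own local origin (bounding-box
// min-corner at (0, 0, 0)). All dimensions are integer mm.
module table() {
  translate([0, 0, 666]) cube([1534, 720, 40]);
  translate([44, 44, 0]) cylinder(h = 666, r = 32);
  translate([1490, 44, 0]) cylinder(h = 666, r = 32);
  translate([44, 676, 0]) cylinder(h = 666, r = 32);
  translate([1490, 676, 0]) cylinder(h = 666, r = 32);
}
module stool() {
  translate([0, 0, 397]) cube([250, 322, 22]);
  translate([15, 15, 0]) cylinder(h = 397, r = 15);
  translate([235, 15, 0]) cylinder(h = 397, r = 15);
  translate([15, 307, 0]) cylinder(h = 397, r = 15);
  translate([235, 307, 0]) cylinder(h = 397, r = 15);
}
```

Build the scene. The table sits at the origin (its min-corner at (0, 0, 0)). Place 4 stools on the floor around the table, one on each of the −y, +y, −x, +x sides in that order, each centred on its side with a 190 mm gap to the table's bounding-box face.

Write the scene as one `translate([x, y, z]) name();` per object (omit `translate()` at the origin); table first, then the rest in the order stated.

table();
translate([642, -512, 0]) stool();
translate([642, 910, 0]) stool();
translate([-440, 199, 0]) stool();
translate([1724, 199, 0]) stool();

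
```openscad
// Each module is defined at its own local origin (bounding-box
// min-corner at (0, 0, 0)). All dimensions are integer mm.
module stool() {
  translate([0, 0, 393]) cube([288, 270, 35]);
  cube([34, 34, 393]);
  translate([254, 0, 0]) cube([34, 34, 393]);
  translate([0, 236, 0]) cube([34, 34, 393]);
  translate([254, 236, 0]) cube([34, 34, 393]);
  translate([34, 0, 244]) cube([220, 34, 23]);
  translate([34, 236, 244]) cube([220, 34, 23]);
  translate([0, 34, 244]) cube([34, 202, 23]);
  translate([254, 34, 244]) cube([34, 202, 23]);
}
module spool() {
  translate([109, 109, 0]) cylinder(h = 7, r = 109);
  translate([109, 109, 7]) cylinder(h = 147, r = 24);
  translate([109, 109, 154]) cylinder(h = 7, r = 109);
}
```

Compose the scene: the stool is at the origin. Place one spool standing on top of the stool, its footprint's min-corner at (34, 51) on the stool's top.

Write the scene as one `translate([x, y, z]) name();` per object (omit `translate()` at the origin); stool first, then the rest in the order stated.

stool();
translate([34, 51, 428]) spool();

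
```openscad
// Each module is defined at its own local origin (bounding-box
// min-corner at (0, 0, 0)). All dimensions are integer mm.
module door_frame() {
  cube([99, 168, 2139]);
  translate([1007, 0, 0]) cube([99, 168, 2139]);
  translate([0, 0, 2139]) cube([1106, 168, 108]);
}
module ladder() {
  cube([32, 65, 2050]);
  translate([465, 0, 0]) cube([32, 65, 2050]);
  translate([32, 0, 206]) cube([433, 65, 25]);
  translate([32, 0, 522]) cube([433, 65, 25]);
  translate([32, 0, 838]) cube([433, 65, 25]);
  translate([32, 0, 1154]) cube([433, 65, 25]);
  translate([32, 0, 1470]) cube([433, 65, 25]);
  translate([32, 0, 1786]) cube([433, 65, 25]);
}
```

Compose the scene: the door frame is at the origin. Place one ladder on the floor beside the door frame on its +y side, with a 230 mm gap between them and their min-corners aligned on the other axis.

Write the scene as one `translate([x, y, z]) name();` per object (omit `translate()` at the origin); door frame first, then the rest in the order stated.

door_frame();
translate([0, 398, 0]) ladder();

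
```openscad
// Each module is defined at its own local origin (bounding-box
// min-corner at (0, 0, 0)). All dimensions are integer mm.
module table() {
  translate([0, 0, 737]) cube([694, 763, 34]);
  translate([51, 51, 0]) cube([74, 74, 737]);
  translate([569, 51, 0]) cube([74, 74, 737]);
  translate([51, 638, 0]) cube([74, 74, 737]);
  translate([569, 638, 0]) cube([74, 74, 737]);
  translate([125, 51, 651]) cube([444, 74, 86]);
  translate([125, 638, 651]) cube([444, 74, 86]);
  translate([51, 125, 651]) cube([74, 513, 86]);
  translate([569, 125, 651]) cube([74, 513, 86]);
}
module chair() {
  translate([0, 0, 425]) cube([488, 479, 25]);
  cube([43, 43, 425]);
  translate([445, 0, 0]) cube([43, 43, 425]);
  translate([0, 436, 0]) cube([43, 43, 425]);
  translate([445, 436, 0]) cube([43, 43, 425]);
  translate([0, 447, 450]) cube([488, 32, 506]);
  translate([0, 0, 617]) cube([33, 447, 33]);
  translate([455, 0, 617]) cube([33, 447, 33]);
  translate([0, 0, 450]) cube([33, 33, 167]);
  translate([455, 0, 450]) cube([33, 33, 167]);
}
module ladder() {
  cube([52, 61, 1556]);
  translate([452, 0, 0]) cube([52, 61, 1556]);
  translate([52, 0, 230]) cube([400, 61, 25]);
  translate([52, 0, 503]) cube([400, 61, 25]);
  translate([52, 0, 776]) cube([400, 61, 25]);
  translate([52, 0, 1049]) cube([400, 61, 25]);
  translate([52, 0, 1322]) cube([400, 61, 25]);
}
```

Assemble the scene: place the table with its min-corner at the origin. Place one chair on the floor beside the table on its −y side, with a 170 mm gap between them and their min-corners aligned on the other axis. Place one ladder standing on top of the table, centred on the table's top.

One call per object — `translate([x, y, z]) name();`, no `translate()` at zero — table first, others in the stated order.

table();
translate([0, -649, 0]) chair();
translate([95, 351, 771]) ladder();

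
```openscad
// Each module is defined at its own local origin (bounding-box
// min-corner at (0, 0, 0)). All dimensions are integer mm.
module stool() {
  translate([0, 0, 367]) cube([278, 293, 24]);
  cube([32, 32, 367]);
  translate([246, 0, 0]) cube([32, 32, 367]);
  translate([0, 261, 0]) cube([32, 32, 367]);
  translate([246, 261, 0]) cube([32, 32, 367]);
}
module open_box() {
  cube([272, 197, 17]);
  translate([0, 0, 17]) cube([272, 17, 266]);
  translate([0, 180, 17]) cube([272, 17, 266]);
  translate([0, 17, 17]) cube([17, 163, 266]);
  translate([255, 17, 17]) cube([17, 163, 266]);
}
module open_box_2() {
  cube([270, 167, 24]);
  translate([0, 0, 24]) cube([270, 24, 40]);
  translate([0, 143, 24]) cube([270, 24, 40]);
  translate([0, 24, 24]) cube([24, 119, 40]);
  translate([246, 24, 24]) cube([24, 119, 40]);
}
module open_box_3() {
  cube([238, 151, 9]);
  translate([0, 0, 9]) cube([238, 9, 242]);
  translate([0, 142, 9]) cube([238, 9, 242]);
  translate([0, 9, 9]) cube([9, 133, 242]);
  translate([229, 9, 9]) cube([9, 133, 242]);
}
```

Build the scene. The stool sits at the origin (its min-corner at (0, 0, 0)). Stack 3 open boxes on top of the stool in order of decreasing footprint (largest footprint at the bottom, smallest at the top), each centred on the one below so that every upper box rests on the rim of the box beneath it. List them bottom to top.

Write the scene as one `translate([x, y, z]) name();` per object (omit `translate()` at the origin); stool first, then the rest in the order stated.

stool();
translate([3, 48, 391]) open_box();
translate([4, 63, 674]) open_box_2();
translate([20, 71, 738]) open_box_3();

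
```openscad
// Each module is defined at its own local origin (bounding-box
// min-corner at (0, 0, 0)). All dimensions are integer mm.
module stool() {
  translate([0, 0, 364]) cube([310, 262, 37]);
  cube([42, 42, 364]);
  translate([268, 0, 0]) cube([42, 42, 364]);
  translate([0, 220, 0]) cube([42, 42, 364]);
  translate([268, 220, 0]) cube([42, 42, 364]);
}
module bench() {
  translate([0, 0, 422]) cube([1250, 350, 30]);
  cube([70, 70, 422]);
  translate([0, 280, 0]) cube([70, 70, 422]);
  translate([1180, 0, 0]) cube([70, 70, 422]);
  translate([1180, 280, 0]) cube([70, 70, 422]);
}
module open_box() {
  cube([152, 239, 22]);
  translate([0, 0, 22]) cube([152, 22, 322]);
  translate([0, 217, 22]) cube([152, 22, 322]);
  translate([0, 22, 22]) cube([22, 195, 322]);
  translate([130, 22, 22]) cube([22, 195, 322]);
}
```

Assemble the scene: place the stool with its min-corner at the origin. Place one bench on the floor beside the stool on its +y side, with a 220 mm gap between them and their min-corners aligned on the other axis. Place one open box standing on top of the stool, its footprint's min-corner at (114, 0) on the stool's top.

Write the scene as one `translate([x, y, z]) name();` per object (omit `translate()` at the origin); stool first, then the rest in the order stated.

stool();
translate([0, 482, 0]) bench();
translate([114, 0, 401]) open_box();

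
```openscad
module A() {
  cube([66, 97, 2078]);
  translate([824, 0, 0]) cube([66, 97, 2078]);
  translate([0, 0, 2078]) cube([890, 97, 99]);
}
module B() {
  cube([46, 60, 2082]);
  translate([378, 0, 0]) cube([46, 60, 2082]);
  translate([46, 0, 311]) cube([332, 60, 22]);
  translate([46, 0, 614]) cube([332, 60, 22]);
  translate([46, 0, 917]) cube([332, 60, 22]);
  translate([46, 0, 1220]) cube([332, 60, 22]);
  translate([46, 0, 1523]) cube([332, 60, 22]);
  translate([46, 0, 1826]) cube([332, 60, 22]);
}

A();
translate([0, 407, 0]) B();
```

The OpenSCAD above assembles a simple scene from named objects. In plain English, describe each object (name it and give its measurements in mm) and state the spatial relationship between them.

A is a door frame. The clear opening is 758 mm wide and 2078 mm high. Two 66 mm wide jambs, 97 mm deep, stand either side of the opening from the floor to the top of the opening. A 99 mm thick head sits across the top of both jambs, spanning the full outside width of the frame.

B is a straight ladder. Two 46×60 mm vertical rails, 2082 mm tall, stand 424 mm apart (outside-to-outside) with their front faces coplanar on the −y side. 6 rungs, each 60 mm deep and 22 mm tall, span between the inner faces of the rails, front faces flush with the rails. The lowest rung's underside is at z = 311 mm and rungs are spaced 303 mm apart (underside to underside).

The ladder is on the floor beside the door frame on its +y side.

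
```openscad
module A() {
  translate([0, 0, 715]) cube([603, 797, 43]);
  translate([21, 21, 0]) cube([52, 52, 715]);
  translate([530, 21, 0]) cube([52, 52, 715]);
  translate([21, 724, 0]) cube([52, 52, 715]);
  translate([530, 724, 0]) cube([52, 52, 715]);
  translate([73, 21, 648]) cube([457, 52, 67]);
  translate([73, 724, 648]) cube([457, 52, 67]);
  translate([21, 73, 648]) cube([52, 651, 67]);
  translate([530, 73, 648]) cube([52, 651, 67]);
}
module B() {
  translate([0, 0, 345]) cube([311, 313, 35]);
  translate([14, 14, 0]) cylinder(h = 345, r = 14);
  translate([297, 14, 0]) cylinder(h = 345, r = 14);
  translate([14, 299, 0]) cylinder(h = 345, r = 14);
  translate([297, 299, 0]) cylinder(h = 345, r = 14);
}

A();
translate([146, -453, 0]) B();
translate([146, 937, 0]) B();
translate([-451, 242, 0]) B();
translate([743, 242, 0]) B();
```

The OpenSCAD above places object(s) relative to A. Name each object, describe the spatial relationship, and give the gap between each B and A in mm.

A is a table. B is a stool. Four stools sit around the table at the −y, +y, −x, +x sides. The gap between each stool and the table is 140 mm.

Each stool's nearest face is 140 mm from the table's bounding box.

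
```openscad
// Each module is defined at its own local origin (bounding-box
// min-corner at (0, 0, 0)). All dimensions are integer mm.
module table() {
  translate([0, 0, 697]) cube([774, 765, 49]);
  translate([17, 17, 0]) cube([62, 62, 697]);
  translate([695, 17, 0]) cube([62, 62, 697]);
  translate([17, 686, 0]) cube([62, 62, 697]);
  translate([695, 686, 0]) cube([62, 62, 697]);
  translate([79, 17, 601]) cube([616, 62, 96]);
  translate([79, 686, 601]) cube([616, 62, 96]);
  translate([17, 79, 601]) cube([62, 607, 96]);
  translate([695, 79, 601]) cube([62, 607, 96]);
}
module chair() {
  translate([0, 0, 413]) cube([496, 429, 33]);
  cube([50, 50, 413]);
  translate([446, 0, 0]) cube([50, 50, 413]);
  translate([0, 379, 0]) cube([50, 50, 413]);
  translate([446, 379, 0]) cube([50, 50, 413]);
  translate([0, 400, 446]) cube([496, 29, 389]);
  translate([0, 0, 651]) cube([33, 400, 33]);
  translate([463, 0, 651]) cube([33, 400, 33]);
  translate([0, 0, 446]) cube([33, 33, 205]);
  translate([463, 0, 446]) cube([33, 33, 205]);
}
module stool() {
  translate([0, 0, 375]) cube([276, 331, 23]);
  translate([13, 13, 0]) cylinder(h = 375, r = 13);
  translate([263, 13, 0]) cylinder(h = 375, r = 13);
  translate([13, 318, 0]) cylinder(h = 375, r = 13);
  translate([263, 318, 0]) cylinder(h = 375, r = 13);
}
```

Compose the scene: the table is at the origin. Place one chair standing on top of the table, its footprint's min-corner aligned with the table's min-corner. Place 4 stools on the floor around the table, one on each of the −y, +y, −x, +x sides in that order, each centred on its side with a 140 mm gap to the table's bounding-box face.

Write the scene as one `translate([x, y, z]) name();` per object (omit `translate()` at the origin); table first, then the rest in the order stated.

table();
translate([0, 0, 746]) chair();
translate([249, -471, 0]) stool();
translate([249, 905, 0]) stool();
translate([-416, 217, 0]) stool();
translate([914, 217, 0]) stool();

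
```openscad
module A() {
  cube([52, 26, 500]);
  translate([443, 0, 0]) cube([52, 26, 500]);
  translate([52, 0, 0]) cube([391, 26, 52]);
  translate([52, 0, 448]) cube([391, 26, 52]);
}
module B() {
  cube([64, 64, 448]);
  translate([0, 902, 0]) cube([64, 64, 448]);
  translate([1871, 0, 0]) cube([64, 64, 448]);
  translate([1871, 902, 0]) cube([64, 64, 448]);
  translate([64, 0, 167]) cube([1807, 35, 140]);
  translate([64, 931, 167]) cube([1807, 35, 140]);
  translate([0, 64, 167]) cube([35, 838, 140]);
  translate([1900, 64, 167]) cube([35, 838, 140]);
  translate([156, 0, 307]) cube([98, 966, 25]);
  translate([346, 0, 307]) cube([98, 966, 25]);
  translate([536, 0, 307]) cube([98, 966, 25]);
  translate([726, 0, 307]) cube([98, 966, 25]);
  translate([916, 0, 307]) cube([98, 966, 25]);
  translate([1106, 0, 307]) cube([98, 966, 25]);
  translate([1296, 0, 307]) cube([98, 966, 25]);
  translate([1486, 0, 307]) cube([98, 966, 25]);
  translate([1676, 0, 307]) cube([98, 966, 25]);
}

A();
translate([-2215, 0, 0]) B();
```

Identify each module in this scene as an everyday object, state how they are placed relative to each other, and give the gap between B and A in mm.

The bed frame's nearest face is 280 mm from the picture frame's −x face.

A is a picture frame. B is a bed frame. The bed frame is on the floor beside the picture frame on its −x side. The gap between the bed frame and the picture frame is 280 mm.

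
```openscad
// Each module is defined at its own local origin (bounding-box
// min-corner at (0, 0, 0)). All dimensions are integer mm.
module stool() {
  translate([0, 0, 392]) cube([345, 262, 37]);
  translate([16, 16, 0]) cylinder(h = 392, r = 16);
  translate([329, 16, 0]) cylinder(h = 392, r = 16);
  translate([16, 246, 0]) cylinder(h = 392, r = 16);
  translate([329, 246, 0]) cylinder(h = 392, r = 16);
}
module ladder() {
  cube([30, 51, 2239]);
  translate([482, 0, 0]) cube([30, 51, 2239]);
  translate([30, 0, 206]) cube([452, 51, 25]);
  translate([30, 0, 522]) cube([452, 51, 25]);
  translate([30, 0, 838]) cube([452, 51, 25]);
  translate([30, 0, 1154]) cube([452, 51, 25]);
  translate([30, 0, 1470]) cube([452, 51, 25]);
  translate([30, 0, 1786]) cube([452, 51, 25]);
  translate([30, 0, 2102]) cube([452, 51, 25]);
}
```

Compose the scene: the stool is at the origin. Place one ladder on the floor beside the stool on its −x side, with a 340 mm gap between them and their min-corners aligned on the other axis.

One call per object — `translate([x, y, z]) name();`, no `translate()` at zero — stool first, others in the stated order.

stool();
translate([-852, 0, 0]) ladder();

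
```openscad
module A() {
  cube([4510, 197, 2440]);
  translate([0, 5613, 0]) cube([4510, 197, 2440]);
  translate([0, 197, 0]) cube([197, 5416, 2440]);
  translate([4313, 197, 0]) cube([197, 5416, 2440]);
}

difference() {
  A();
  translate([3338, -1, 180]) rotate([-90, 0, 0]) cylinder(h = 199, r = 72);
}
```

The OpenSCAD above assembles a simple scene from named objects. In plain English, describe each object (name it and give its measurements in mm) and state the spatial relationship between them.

A is a box-shaped house frame (walls only): outside footprint 4510×5810 mm, wall height 2440 mm, wall thickness 197 mm. The two y-facing walls run the full x-width; the two x-facing walls fit between the inner faces of the y-facing walls.

The house frame has a circular hole of radius 72 mm through its front wall, centred at (x = 3338, z = 180).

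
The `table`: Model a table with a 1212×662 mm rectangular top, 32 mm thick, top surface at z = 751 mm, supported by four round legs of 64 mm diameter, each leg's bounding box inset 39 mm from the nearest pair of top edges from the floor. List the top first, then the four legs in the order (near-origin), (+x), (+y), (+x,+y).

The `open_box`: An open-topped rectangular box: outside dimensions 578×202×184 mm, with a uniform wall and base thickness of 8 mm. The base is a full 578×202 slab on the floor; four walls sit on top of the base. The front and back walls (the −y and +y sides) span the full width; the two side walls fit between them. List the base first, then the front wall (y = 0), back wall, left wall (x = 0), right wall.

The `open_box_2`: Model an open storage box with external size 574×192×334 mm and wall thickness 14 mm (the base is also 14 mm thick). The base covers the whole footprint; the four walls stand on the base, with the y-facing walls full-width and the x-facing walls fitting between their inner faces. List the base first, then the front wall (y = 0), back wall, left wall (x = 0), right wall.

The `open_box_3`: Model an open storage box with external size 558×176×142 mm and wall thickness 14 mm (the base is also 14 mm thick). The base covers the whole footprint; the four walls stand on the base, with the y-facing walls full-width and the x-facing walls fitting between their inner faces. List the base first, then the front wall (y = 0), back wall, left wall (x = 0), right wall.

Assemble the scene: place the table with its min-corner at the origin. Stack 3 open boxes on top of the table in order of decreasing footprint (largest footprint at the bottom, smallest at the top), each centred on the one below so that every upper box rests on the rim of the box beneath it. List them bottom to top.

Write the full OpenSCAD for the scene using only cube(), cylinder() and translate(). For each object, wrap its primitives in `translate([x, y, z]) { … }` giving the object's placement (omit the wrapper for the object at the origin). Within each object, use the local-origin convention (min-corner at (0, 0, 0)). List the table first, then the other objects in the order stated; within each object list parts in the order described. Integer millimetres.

translate([0, 0, 719]) cube([1212, 662, 32]);
translate([71, 71, 0]) cylinder(h = 719, r = 32);
translate([1141, 71, 0]) cylinder(h = 719, r = 32);
translate([71, 591, 0]) cylinder(h = 719, r = 32);
translate([1141, 591, 0]) cylinder(h = 719, r = 32);
translate([317, 230, 751]) {
  cube([578, 202, 8]);
  translate([0, 0, 8]) cube([578, 8, 176]);
  translate([0, 194, 8]) cube([578, 8, 176]);
  translate([0, 8, 8]) cube([8, 186, 176]);
  translate([570, 8, 8]) cube([8, 186, 176]);
}
translate([319, 235, 935]) {
  cube([574, 192, 14]);
  translate([0, 0, 14]) cube([574, 14, 320]);
  translate([0, 178, 14]) cube([574, 14, 320]);
  translate([0, 14, 14]) cube([14, 164, 320]);
  translate([560, 14, 14]) cube([14, 164, 320]);
}
translate([327, 243, 1269]) {
  cube([558, 176, 14]);
  translate([0, 0, 14]) cube([558, 14, 128]);
  translate([0, 162, 14]) cube([558, 14, 128]);
  translate([0, 14, 14]) cube([14, 148, 128]);
  translate([544, 14, 14]) cube([14, 148, 128]);
}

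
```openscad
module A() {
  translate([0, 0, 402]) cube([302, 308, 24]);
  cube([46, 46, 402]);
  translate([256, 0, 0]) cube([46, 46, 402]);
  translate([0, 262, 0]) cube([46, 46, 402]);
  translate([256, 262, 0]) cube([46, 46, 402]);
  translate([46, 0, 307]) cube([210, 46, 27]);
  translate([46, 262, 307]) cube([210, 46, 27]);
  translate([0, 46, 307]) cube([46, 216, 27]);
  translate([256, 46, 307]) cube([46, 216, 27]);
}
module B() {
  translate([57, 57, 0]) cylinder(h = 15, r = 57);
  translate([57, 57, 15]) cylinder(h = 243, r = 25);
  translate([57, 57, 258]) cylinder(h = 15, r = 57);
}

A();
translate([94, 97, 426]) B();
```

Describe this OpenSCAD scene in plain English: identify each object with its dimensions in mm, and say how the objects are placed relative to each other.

A is a simple wooden stool: a rectangular seat 302 mm (x) by 308 mm (y), 24 mm thick, top face at z = 426 mm, on four square legs, each 46×46 mm in cross-section. The legs rest on z = 0, each flush with a corner of the seat. Four stretchers, 46 mm wide and 27 mm tall, connect adjacent legs with their undersides at z = 307 mm, each running between the inner faces of the legs it joins and aligned with the legs' outer faces on the other axis.

B is a spool: two coaxial disc flanges of radius 57 mm and thickness 15 mm, joined by a core cylinder of radius 25 mm and height 243 mm. The lower flange rests on z = 0 and the three cylinders share a vertical axis.

The spool is on top of the stool, centred.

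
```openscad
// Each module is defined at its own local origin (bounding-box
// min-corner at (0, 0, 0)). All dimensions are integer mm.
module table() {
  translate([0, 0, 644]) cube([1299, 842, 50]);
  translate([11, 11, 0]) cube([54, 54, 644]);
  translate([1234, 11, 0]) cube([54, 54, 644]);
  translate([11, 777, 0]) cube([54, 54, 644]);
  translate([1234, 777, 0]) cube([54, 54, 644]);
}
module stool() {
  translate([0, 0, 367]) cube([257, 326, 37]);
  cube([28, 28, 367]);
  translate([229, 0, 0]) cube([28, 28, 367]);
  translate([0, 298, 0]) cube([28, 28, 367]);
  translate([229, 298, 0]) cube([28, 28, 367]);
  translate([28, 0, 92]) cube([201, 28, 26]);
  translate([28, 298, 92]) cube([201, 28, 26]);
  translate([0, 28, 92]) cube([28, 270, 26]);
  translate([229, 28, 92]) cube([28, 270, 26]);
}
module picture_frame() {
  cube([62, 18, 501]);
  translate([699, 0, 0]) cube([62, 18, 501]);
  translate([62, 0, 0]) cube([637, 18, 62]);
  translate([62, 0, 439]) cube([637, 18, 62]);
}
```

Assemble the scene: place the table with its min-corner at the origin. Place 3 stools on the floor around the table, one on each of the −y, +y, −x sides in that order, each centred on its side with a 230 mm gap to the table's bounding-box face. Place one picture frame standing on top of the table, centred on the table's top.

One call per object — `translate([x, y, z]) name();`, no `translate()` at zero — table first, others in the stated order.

table();
translate([521, -556, 0]) stool();
translate([521, 1072, 0]) stool();
translate([-487, 258, 0]) stool();
translate([269, 412, 694]) picture_frame();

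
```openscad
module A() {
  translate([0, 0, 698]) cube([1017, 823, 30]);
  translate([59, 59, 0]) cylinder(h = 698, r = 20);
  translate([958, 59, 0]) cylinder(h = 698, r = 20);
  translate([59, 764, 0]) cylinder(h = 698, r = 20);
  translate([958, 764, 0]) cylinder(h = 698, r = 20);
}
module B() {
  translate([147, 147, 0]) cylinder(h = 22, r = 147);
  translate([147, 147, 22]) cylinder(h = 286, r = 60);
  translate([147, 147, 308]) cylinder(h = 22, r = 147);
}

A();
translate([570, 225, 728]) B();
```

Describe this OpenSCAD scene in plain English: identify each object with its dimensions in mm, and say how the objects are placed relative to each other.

A is a table with a 1017×823 mm rectangular top, 30 mm thick, top surface at z = 728 mm, supported by four round legs of 40 mm diameter, each leg's bounding box inset 39 mm from the nearest pair of top edges, running from the floor.

B is a spool: two coaxial disc flanges of radius 147 mm and thickness 22 mm, joined by a core cylinder of radius 60 mm and height 286 mm. The lower flange rests on z = 0 and the three cylinders share a vertical axis.

The spool is on top of the table.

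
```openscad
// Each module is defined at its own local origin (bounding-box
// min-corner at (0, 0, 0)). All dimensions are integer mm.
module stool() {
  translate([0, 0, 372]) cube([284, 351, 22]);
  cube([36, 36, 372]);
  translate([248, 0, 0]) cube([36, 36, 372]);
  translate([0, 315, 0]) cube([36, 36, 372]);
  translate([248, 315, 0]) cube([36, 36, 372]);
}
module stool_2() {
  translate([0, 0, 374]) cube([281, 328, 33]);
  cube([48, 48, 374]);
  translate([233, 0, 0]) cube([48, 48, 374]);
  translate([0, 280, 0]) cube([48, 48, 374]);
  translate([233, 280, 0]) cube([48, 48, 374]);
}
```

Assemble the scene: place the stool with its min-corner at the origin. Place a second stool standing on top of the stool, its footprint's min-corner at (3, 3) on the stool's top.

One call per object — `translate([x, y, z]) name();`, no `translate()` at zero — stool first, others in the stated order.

stool();
translate([3, 3, 394]) stool_2();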